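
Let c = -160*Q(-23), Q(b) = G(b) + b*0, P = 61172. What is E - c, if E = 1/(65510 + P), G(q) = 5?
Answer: 101345601/126682 ≈ 800.00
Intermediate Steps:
Q(b) = 5 (Q(b) = 5 + b*0 = 5 + 0 = 5)
E = 1/126682 (E = 1/(65510 + 61172) = 1/126682 ≈ 7.8938e-6)
c = -800 (c = -160*5 = -800)
E - c = 1/126682 - 1*(-800) = 1/126682 + 800 = 101345601/126682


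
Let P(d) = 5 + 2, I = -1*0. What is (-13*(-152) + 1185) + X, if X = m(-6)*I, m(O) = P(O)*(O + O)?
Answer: 3161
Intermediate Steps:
I = 0
P(d) = 7
m(O) = 14*O (m(O) = 7*(O + O) = 7*(2*O) = 14*O)
X = 0 (X = (14*(-6))*0 = -84*0 = 0)
(-13*(-152) + 1185) + X = (-13*(-152) + 1185) + 0 = (1976 + 1185) + 0 = 3161 + 0 = 3161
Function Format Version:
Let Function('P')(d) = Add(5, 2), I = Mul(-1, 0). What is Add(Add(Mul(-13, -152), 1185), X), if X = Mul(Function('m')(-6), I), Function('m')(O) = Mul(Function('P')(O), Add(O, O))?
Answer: 3161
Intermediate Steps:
I = 0
Function('P')(d) = 7
Function('m')(O) = Mul(14, O) (Function('m')(O) = Mul(7, Add(O, O)) = Mul(7, Mul(2, O)) = Mul(14, O))
X = 0 (X = Mul(Mul(14, -6), 0) = Mul(-84, 0) = 0)
Add(Add(Mul(-13, -152), 1185), X) = Add(Add(Mul(-13, -152), 1185), 0) = Add(Add(1976, 1185), 0) = Add(3161, 0) = 3161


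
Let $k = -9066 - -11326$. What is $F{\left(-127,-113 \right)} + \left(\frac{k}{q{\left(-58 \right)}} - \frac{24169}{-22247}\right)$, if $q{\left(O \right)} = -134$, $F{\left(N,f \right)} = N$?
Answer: $- \frac{212819510}{1490549} \approx -142.78$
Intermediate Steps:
$k = 2260$ ($k = -9066 + 11326 = 2260$)
$F{\left(-127,-113 \right)} + \left(\frac{k}{q{\left(-58 \right)}} - \frac{24169}{-22247}\right) = -127 + \left(\frac{2260}{-134} - \frac{24169}{-22247}\right) = -127 + \left(2260 \left(- \frac{1}{134}\right) - - \frac{24169}{22247}\right) = -127 + \left(- \frac{1130}{67} + \frac{24169}{22247}\right) = -127 - \frac{23519787}{1490549} = - \frac{212819510}{1490549}$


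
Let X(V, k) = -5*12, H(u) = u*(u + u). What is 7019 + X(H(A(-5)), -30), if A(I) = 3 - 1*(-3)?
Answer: 6959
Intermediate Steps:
A(I) = 6 (A(I) = 3 + 3 = 6)
H(u) = 2*u**2 (H(u) = u*(2*u) = 2*u**2)
X(V, k) = -60
7019 + X(H(A(-5)), -30) = 7019 - 60 = 6959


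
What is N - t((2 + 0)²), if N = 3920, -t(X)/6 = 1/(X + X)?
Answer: 15683/4 ≈ 3920.8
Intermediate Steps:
t(X) = -3/X (t(X) = -6/(X + X) = -6*1/(2*X) = -3/X)
N - t((2 + 0)²) = 3920 - (-3)/((2 + 0)²) = 3920 - (-3)/(2²) = 3920 - (-3)/4 = 3920 - 1*(-¾) = 3920 + ¾ = 15683/4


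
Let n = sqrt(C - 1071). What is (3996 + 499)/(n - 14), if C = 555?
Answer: -31465/356 - 4495*I*sqrt(129)/356 ≈ -88.385 - 143.41*I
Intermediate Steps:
n = 2*I*sqrt(129) (n = sqrt(555 - 1071) = sqrt(-516) = 2*I*sqrt(129) ≈ 22.716*I)
(3996 + 499)/(n - 14) = (3996 + 499)/(2*I*sqrt(129) - 14) = 4495/(-14 + 2*I*sqrt(129))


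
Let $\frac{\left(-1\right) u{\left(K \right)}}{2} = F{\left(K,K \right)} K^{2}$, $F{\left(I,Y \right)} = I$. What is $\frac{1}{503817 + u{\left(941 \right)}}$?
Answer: $- \frac{1}{1665971425} \approx -6.0025 \cdot 10^{-10}$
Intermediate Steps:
$u{\left(K \right)} = - 2 K^{3}$ ($u{\left(K \right)} = - 2 K K^{2} = - 2 K^{3}$)
$\frac{1}{503817 + u{\left(941 \right)}} = \frac{1}{503817 - 2 \cdot 941^{3}} = \frac{1}{503817 - 1666475242} = \frac{1}{-1665971425} = - \frac{1}{1665971425}$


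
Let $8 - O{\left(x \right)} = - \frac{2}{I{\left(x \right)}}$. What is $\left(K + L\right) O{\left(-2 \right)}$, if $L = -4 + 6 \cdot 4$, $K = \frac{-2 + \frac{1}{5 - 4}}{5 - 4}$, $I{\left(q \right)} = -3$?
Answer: $\frac{418}{3} \approx 139.33$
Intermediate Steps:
$O{\left(x \right)} = \frac{22}{3}$ ($O{\left(x \right)} = 8 - - \frac{2}{-3} = 8 - \left(-2\right) \left(- \frac{1}{3}\right) = 8 - \frac{2}{3} = \frac{22}{3}$)
$K = -1$ ($K = \frac{-2 + 1^{-1}}{1} = \left(-2 + 1\right) 1 = \left(-1\right) 1 = -1$)
$L = 20$ ($L = -4 + 24 = 20$)
$\left(K + L\right) O{\left(-2 \right)} = \left(-1 + 20\right) \frac{22}{3} = 19 \cdot \frac{22}{3} = \frac{418}{3}$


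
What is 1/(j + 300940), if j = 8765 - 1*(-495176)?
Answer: 1/804881 ≈ 1.2424e-6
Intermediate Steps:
j = 503941 (j = 8765 + 495176 = 503941)
1/(j + 300940) = 1/(503941 + 300940) = 1/804881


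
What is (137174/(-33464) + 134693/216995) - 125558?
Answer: -455883636122509/3630760340 ≈ -1.2556e+5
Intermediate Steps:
(137174/(-33464) + 134693/216995) - 125558 = (137174*(-1/33464) + 134693*(1/216995)) - 125558 = (-68587/16732 + 134693/216995) - 125558 = -12629352789/3630760340 - 125558 = -455883636122509/3630760340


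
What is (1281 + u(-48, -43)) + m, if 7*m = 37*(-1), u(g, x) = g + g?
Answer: 8258/7 ≈ 1179.7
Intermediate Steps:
u(g, x) = 2*g
m = -37/7 (m = (37*(-1))/7 = (⅐)*(-37) = -37/7 ≈ -5.2857)
(1281 + u(-48, -43)) + m = (1281 + 2*(-48)) - 37/7 = (1281 - 96) - 37/7 = 1185 - 37/7 = 8258/7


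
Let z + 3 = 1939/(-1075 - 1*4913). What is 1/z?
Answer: -5988/19903 ≈ -0.30086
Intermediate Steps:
z = -19903/5988 (z = -3 + 1939/(-1075 - 1*4913) = -3 + 1939/(-1075 - 4913) = -3 + 1939/(-5988) = -3 + 1939*(-1/5988) = -3 - 1939/5988 = -19903/5988 ≈ -3.3238)
1/z = 1/(-19903/5988) = -5988/19903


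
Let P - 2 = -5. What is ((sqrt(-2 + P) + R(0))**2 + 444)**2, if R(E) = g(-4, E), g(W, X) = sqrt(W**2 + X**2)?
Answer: 206705 + 7280*I*sqrt(5) ≈ 2.0671e+5 + 16279.0*I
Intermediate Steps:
P = -3 (P = 2 - 5 = -3)
R(E) = sqrt(16 + E**2) (R(E) = sqrt((-4)**2 + E**2) = sqrt(16 + E**2))
((sqrt(-2 + P) + R(0))**2 + 444)**2 = ((sqrt(-2 - 3) + sqrt(16 + 0**2))**2 + 444)**2 = ((sqrt(-5) + sqrt(16 + 0))**2 + 444)**2 = ((I*sqrt(5) + sqrt(16))**2 + 444)**2 = ((I*sqrt(5) + 4)**2 + 444)**2 = ((4 + I*sqrt(5))**2 + 444)**2 = (444 + (4 + I*sqrt(5))**2)**2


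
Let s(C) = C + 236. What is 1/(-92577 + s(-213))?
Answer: -1/92554 ≈ -1.0805e-5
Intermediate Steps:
s(C) = 236 + C
1/(-92577 + s(-213)) = 1/(-92577 + (236 - 213)) = 1/(-92577 + 23) = 1/(-92554) = -1/92554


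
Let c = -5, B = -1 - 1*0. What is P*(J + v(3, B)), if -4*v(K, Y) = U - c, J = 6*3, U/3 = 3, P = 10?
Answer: 145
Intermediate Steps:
B = -1 (B = -1 + 0 = -1)
U = 9 (U = 3*3 = 9)
J = 18
v(K, Y) = -7/2 (v(K, Y) = -(9 - 1*(-5))/4 = -(9 + 5)/4 = -¼*14 = -7/2)
P*(J + v(3, B)) = 10*(18 - 7/2) = 10*(29/2) = 145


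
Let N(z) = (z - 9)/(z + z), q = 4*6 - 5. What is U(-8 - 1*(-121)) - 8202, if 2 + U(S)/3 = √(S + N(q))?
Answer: -8208 + 6*√10222/19 ≈ -8176.1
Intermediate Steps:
q = 19 (q = 24 - 5 = 19)
N(z) = (-9 + z)/(2*z) (N(z) = (-9 + z)/((2*z)) = (-9 + z)*(1/(2*z)) = (-9 + z)/(2*z))
U(S) = -6 + 3*√(5/19 + S) (U(S) = -6 + 3*√(S + (½)*(-9 + 19)/19) = -6 + 3*√(S + (½)*(1/19)*10) = -6 + 3*√(S + 5/19) = -6 + 3*√(5/19 + S))
U(-8 - 1*(-121)) - 8202 = (-6 + 3*√(95 + 361*(-8 - 1*(-121)))/19) - 8202 = (-6 + 3*√(95 + 361*(-8 + 121))/19) - 8202 = (-6 + 3*√(95 + 361*113)/19) - 8202 = (-6 + 3*√(95 + 40793)/19) - 8202 = (-6 + 3*√40888/19) - 8202 = (-6 + 3*(2*√10222)/19) - 8202 = (-6 + 6*√10222/19) - 8202 = -8208 + 6*√10222/19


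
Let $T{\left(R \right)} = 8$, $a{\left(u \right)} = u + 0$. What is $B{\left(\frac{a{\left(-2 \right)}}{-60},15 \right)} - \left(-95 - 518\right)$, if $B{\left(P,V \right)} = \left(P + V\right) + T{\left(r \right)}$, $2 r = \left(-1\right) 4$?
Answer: $\frac{19081}{30} \approx 636.03$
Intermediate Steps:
$a{\left(u \right)} = u$
$r = -2$ ($r = \frac{\left(-1\right) 4}{2} = \frac{1}{2} \left(-4\right) = -2$)
$B{\left(P,V \right)} = 8 + P + V$ ($B{\left(P,V \right)} = \left(P + V\right) + 8 = 8 + P + V$)
$B{\left(\frac{a{\left(-2 \right)}}{-60},15 \right)} - \left(-95 - 518\right) = \left(8 - \frac{2}{-60} + 15\right) - \left(-95 - 518\right) = \left(8 - - \frac{1}{30} + 15\right) - -613 = \left(8 + \frac{1}{30} + 15\right) + 613 = \frac{691}{30} + 613 = \frac{19081}{30}$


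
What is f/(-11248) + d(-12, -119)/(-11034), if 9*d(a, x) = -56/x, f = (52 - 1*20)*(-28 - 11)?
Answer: 65837066/593403003 ≈ 0.11095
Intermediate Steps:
f = -1248 (f = (52 - 20)*(-39) = 32*(-39) = -1248)
d(a, x) = -56/(9*x) (d(a, x) = (-56/x)/9 = -56/(9*x))
f/(-11248) + d(-12, -119)/(-11034) = -1248/(-11248) - 56/9/(-119)/(-11034) = -1248*(-1/11248) - 56/9*(-1/119)*(-1/11034) = 78/703 + (8/153)*(-1/11034) = 78/703 - 4/844101 = 65837066/593403003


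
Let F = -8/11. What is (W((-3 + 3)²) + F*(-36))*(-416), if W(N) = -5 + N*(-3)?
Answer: -96928/11 ≈ -8811.6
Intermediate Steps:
F = -8/11 (F = -8*1/11 = -8/11 ≈ -0.72727)
W(N) = -5 - 3*N
(W((-3 + 3)²) + F*(-36))*(-416) = ((-5 - 3*(-3 + 3)²) - 8/11*(-36))*(-416) = ((-5 - 3*0²) + 288/11)*(-416) = ((-5 - 3*0) + 288/11)*(-416) = ((-5 + 0) + 288/11)*(-416) = (-5 + 288/11)*(-416) = (233/11)*(-416) = -96928/11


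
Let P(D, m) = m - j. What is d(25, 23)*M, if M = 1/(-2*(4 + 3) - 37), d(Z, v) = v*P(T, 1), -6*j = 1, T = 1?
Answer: -161/306 ≈ -0.52614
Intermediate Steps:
j = -⅙ (j = -⅙*1 = -⅙ ≈ -0.16667)
P(D, m) = ⅙ + m (P(D, m) = m - 1*(-⅙) = m + ⅙ = ⅙ + m)
d(Z, v) = 7*v/6 (d(Z, v) = v*(⅙ + 1) = v*(7/6) = 7*v/6)
M = -1/51 (M = 1/(-2*7 - 37) = 1/(-14 - 37) = 1/(-51) = -1/51 ≈ -0.019608)
d(25, 23)*M = ((7/6)*23)*(-1/51) = (161/6)*(-1/51) = -161/306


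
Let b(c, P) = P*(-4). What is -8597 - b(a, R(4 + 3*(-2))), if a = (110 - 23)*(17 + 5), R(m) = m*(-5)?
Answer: -8557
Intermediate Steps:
R(m) = -5*m
a = 1914 (a = 87*22 = 1914)
b(c, P) = -4*P
-8597 - b(a, R(4 + 3*(-2))) = -8597 - (-4)*(-5*(4 + 3*(-2))) = -8597 - (-4)*(-5*(4 - 6)) = -8597 - (-4)*(-5*(-2)) = -8597 - (-4)*10 = -8597 - 1*(-40) = -8597 + 40 = -8557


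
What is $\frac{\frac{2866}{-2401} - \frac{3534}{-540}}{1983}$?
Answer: $\frac{1156249}{428506470} \approx 0.0026983$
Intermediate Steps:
$\frac{\frac{2866}{-2401} - \frac{3534}{-540}}{1983} = \left(2866 \left(- \frac{1}{2401}\right) - - \frac{589}{90}\right) \frac{1}{1983} = \left(- \frac{2866}{2401} + \frac{589}{90}\right) \frac{1}{1983} = \frac{1156249}{216090} \cdot \frac{1}{1983} = \frac{1156249}{428506470}$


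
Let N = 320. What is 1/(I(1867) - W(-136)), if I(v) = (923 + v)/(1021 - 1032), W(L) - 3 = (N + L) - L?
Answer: -11/6343 ≈ -0.0017342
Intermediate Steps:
W(L) = 323 (W(L) = 3 + ((320 + L) - L) = 3 + 320 = 323)
I(v) = -923/11 - v/11 (I(v) = (923 + v)/(-11) = (923 + v)*(-1/11) = -923/11 - v/11)
1/(I(1867) - W(-136)) = 1/((-923/11 - 1/11*1867) - 1*323) = 1/((-923/11 - 1867/11) - 323) = 1/(-2790/11 - 323) = 1/(-6343/11) = -11/6343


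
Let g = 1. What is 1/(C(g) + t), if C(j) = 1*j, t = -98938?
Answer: -1/98937 ≈ -1.0107e-5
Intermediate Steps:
C(j) = j
1/(C(g) + t) = 1/(1 - 98938) = 1/(-98937) = -1/98937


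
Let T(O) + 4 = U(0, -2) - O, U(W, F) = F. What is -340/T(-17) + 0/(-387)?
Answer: -340/11 ≈ -30.909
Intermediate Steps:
T(O) = -6 - O (T(O) = -4 + (-2 - O) = -6 - O)
-340/T(-17) + 0/(-387) = -340/(-6 - 1*(-17)) + 0/(-387) = -340/(-6 + 17) + 0*(-1/387) = -340/11 + 0 = -340/11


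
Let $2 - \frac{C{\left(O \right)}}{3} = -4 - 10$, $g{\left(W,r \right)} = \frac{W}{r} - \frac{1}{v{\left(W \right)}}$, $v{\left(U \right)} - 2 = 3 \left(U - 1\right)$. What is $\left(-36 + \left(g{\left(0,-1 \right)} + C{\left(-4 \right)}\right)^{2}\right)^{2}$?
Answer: $5593225$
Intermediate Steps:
$v{\left(U \right)} = -1 + 3 U$ ($v{\left(U \right)} = 2 + 3 \left(U - 1\right) = 2 + 3 \left(-1 + U\right) = 2 + \left(-3 + 3 U\right) = -1 + 3 U$)
$g{\left(W,r \right)} = - \frac{1}{-1 + 3 W} + \frac{W}{r}$ ($g{\left(W,r \right)} = \frac{W}{r} - \frac{1}{-1 + 3 W} = - \frac{1}{-1 + 3 W} + \frac{W}{r}$)
$C{\left(O \right)} = 48$ ($C{\left(O \right)} = 6 - 3 \left(-4 - 10\right) = 6 - -42 = 6 + 42 = 48$)
$\left(-36 + \left(g{\left(0,-1 \right)} + C{\left(-4 \right)}\right)^{2}\right)^{2} = \left(-36 + \left(\frac{\left(-1\right) \left(-1\right) + 0 \left(-1 + 3 \cdot 0\right)}{\left(-1\right) \left(-1 + 3 \cdot 0\right)} + 48\right)^{2}\right)^{2} = \left(-36 + \left(- \frac{1 + 0 \left(-1 + 0\right)}{-1 + 0} + 48\right)^{2}\right)^{2} = \left(-36 + \left(- \frac{1 + 0 \left(-1\right)}{-1} + 48\right)^{2}\right)^{2} = \left(-36 + \left(\left(-1\right) \left(-1\right) \left(1 + 0\right) + 48\right)^{2}\right)^{2} = \left(-36 + \left(\left(-1\right) \left(-1\right) 1 + 48\right)^{2}\right)^{2} = \left(-36 + \left(1 + 48\right)^{2}\right)^{2} = \left(-36 + 49^{2}\right)^{2} = \left(-36 + 2401\right)^{2} = 2365^{2} = 5593225$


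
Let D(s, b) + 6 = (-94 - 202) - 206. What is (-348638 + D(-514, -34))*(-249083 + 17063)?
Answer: 81008854920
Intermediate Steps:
D(s, b) = -508 (D(s, b) = -6 + ((-94 - 202) - 206) = -6 + (-296 - 206) = -6 - 502 = -508)
(-348638 + D(-514, -34))*(-249083 + 17063) = (-348638 - 508)*(-249083 + 17063) = -349146*(-232020) = 81008854920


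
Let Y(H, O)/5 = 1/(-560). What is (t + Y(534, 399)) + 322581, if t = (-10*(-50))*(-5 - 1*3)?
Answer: 35681071/112 ≈ 3.1858e+5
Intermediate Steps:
t = -4000 (t = 500*(-5 - 3) = 500*(-8) = -4000)
Y(H, O) = -1/112 (Y(H, O) = 5/(-560) = 5*(-1/560) = -1/112)
(t + Y(534, 399)) + 322581 = (-4000 - 1/112) + 322581 = -448001/112 + 322581 = 35681071/112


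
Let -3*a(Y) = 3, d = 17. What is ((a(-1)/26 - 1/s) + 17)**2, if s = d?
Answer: 55815841/195364 ≈ 285.70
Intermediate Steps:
a(Y) = -1 (a(Y) = -1/3*3 = -1)
s = 17
((a(-1)/26 - 1/s) + 17)**2 = ((-1/26 - 1/17) + 17)**2 = (-43/442 + 17)**2 = (7471/442)**2 = 55815841/195364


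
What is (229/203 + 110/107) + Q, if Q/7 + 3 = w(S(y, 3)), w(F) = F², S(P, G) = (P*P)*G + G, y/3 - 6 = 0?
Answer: 144539270067/21721 ≈ 6.6544e+6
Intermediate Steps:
y = 18 (y = 18 + 3*0 = 18 + 0 = 18)
S(P, G) = G + G*P² (S(P, G) = P²*G + G = G*P² + G = G + G*P²)
Q = 6654354 (Q = -21 + 7*(3*(1 + 18²))² = -21 + 7*(3*(1 + 324))² = -21 + 7*(3*325)² = -21 + 7*975² = -21 + 7*950625 = -21 + 6654375 = 6654354)
(229/203 + 110/107) + Q = (229/203 + 110/107) + 6654354 = 46833/21721 + 6654354 = 144539270067/21721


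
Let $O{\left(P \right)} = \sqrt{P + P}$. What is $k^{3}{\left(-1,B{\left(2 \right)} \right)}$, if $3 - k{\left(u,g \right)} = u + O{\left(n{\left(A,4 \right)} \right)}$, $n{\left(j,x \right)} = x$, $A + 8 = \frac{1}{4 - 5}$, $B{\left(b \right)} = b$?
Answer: $160 - 112 \sqrt{2} \approx 1.6081$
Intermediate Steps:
$A = -9$ ($A = -8 + \frac{1}{4 - 5} = -8 + \frac{1}{-1} = -8 - 1 = -9$)
$O{\left(P \right)} = \sqrt{2} \sqrt{P}$ ($O{\left(P \right)} = \sqrt{2 P} = \sqrt{2} \sqrt{P}$)
$k{\left(u,g \right)} = 3 - u - 2 \sqrt{2}$ ($k{\left(u,g \right)} = 3 - \left(u + \sqrt{2} \sqrt{4}\right) = 3 - \left(u + \sqrt{2} \cdot 2\right) = 3 - \left(u + 2 \sqrt{2}\right) = 3 - u - 2 \sqrt{2}$)
$k^{3}{\left(-1,B{\left(2 \right)} \right)} = \left(3 - -1 - 2 \sqrt{2}\right)^{3} = \left(3 + 1 - 2 \sqrt{2}\right)^{3} = \left(4 - 2 \sqrt{2}\right)^{3}$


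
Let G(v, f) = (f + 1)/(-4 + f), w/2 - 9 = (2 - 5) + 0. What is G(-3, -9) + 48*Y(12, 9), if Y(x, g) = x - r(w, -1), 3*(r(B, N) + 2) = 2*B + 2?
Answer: 3336/13 ≈ 256.62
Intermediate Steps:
w = 12 (w = 18 + 2*((2 - 5) + 0) = 18 + 2*(-3 + 0) = 18 + 2*(-3) = 18 - 6 = 12)
r(B, N) = -4/3 + 2*B/3 (r(B, N) = -2 + (2*B + 2)/3 = -2 + (2 + 2*B)/3 = -2 + (2/3 + 2*B/3) = -4/3 + 2*B/3)
G(v, f) = (1 + f)/(-4 + f)
Y(x, g) = -20/3 + x (Y(x, g) = x - (-4/3 + (2/3)*12) = x - (-4/3 + 8) = x - 1*20/3 = x - 20/3 = -20/3 + x)
G(-3, -9) + 48*Y(12, 9) = (1 - 9)/(-4 - 9) + 48*(-20/3 + 12) = -8/(-13) + 48*(16/3) = -1/13*(-8) + 256 = 8/13 + 256 = 3336/13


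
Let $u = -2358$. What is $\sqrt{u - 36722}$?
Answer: $2 i \sqrt{9770} \approx 197.69 i$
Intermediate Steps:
$\sqrt{u - 36722} = \sqrt{-2358 - 36722} = \sqrt{-39080} = 2 i \sqrt{9770}$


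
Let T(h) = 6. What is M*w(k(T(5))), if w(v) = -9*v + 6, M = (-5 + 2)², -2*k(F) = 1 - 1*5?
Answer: -108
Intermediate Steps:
k(F) = 2 (k(F) = -(1 - 1*5)/2 = -(1 - 5)/2 = -½*(-4) = 2)
M = 9 (M = (-3)² = 9)
w(v) = 6 - 9*v
M*w(k(T(5))) = 9*(6 - 9*2) = 9*(6 - 18) = 9*(-12) = -108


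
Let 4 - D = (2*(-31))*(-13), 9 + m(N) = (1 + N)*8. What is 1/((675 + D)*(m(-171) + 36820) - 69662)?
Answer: -1/4571939 ≈ -2.1873e-7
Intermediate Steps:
m(N) = -1 + 8*N (m(N) = -9 + (1 + N)*8 = -9 + (8 + 8*N) = -1 + 8*N)
D = -802 (D = 4 - 2*(-31)*(-13) = 4 - (-62)*(-13) = 4 - 1*806 = 4 - 806 = -802)
1/((675 + D)*(m(-171) + 36820) - 69662) = 1/((675 - 802)*((-1 + 8*(-171)) + 36820) - 69662) = 1/(-127*((-1 - 1368) + 36820) - 69662) = 1/(-127*(-1369 + 36820) - 69662) = 1/(-127*35451 - 69662) = 1/(-4502277 - 69662) = 1/(-4571939) = -1/4571939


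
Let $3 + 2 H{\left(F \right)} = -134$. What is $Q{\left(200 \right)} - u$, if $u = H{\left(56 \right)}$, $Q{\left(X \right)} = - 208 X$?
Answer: $- \frac{83063}{2} \approx -41532.0$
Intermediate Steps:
$H{\left(F \right)} = - \frac{137}{2}$ ($H{\left(F \right)} = - \frac{3}{2} + \frac{1}{2} \left(-134\right) = - \frac{3}{2} - 67 = - \frac{137}{2}$)
$u = - \frac{137}{2} \approx -68.5$
$Q{\left(200 \right)} - u = \left(-208\right) 200 - - \frac{137}{2} = -41600 + \frac{137}{2} = - \frac{83063}{2}$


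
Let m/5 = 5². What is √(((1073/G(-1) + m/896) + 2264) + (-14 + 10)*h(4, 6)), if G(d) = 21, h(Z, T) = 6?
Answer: √258671238/336 ≈ 47.867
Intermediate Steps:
m = 125 (m = 5*5² = 5*25 = 125)
√(((1073/G(-1) + m/896) + 2264) + (-14 + 10)*h(4, 6)) = √(((1073/21 + 125/896) + 2264) + (-14 + 10)*6) = √(((1073*(1/21) + 125*(1/896)) + 2264) - 4*6) = √(((1073/21 + 125/896) + 2264) - 24) = √((137719/2688 + 2264) - 24) = √(6223351/2688 - 24) = √(6158839/2688) = √258671238/336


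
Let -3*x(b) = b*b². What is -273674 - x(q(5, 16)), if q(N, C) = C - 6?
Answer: -820022/3 ≈ -2.7334e+5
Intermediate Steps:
q(N, C) = -6 + C
x(b) = -b³/3 (x(b) = -b*b²/3 = -b³/3)
-273674 - x(q(5, 16)) = -273674 - (-1)*(-6 + 16)³/3 = -273674 - (-1)*10³/3 = -273674 - (-1)*1000/3 = -273674 - 1*(-1000/3) = -273674 + 1000/3 = -820022/3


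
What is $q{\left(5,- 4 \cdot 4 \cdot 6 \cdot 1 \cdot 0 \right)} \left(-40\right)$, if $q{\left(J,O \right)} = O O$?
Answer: $0$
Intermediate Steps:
$q{\left(J,O \right)} = O^{2}$
$q{\left(5,- 4 \cdot 4 \cdot 6 \cdot 1 \cdot 0 \right)} \left(-40\right) = \left(- 4 \cdot 4 \cdot 6 \cdot 1 \cdot 0\right)^{2} \left(-40\right) = \left(- 4 \cdot 24 \cdot 1 \cdot 0\right)^{2} \left(-40\right) = \left(\left(-4\right) 24 \cdot 0\right)^{2} \left(-40\right) = \left(\left(-96\right) 0\right)^{2} \left(-40\right) = 0^{2} \left(-40\right) = 0 \left(-40\right) = 0$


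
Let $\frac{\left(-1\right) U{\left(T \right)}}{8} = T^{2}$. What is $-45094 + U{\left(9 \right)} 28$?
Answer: $-63238$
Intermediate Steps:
$U{\left(T \right)} = - 8 T^{2}$
$-45094 + U{\left(9 \right)} 28 = -45094 + - 8 \cdot 9^{2} \cdot 28 = -45094 + \left(-8\right) 81 \cdot 28 = -45094 - 18144 = -63238$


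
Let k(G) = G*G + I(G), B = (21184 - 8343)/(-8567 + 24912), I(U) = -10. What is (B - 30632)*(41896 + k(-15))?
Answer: -21083596417089/16345 ≈ -1.2899e+9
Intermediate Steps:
B = 12841/16345 ≈ 0.78562
k(G) = -10 + G**2 (k(G) = G*G - 10 = G**2 - 10 = -10 + G**2)
(B - 30632)*(41896 + k(-15)) = (12841/16345 - 30632)*(41896 + (-10 + (-15)**2)) = -500667199*(41896 + (-10 + 225))/16345 = -500667199*(41896 + 215)/16345 = -500667199/16345*42111 = -21083596417089/16345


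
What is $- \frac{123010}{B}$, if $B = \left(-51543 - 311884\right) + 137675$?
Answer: $\frac{61505}{112876} \approx 0.54489$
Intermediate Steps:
$B = -225752$ ($B = -363427 + 137675 = -225752$)
$- \frac{123010}{B} = - \frac{123010}{-225752} = \left(-123010\right) \left(- \frac{1}{225752}\right) = \frac{61505}{112876}$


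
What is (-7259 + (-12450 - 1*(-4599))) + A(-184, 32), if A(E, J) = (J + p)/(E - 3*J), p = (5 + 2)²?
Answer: -4230881/280 ≈ -15110.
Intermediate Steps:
p = 49 (p = 7² = 49)
A(E, J) = (49 + J)/(E - 3*J) (A(E, J) = (J + 49)/(E - 3*J) = (49 + J)/(E - 3*J))
(-7259 + (-12450 - 1*(-4599))) + A(-184, 32) = (-7259 + (-12450 - 1*(-4599))) + (49 + 32)/(-184 - 3*32) = (-7259 + (-12450 + 4599)) + 81/(-184 - 96) = (-7259 - 7851) + 81/(-280) = -15110 - 1/280*81 = -15110 - 81/280 = -4230881/280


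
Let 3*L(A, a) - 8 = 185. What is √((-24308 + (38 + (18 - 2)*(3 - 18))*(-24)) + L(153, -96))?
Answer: I*√174561/3 ≈ 139.27*I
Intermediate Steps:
L(A, a) = 193/3 (L(A, a) = 8/3 + (⅓)*185 = 8/3 + 185/3 = 193/3)
√((-24308 + (38 + (18 - 2)*(3 - 18))*(-24)) + L(153, -96)) = √((-24308 + (38 + (18 - 2)*(3 - 18))*(-24)) + 193/3) = √((-24308 + (38 + 16*(-15))*(-24)) + 193/3) = √((-24308 + (38 - 240)*(-24)) + 193/3) = √((-24308 - 202*(-24)) + 193/3) = √((-24308 + 4848) + 193/3) = √(-19460 + 193/3) = √(-58187/3) = I*√174561/3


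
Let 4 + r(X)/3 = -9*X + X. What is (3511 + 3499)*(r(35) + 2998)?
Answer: 15043460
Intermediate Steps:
r(X) = -12 - 24*X (r(X) = -12 + 3*(-9*X + X) = -12 + 3*(-8*X) = -12 - 24*X)
(3511 + 3499)*(r(35) + 2998) = (3511 + 3499)*((-12 - 24*35) + 2998) = 7010*((-12 - 840) + 2998) = 7010*(-852 + 2998) = 7010*2146 = 15043460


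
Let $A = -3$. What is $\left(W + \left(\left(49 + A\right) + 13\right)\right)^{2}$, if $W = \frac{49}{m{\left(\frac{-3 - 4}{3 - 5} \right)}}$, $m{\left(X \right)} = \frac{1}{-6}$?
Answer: $55225$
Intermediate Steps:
$m{\left(X \right)} = - \frac{1}{6}$
$W = -294$ ($W = \frac{49}{- \frac{1}{6}} = 49 \left(-6\right) = -294$)
$\left(W + \left(\left(49 + A\right) + 13\right)\right)^{2} = \left(-294 + \left(\left(49 - 3\right) + 13\right)\right)^{2} = \left(-294 + \left(46 + 13\right)\right)^{2} = \left(-294 + 59\right)^{2} = \left(-235\right)^{2} = 55225$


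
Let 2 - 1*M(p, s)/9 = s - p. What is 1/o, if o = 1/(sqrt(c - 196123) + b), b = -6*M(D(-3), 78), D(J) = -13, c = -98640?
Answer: 4806 + I*sqrt(294763) ≈ 4806.0 + 542.92*I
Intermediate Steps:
M(p, s) = 18 - 9*s + 9*p (M(p, s) = 18 - 9*(s - p) = 18 + (-9*s + 9*p) = 18 - 9*s + 9*p)
b = 4806 (b = -6*(18 - 9*78 + 9*(-13)) = -6*(18 - 702 - 117) = -6*(-801) = 4806)
o = 1/(4806 + I*sqrt(294763)) (o = 1/(sqrt(-98640 - 196123) + 4806) = 1/(sqrt(-294763) + 4806) = 1/(I*sqrt(294763) + 4806) = 1/(4806 + I*sqrt(294763)) ≈ 0.00020545 - 2.3209e-5*I)
1/o = 1/(4806/23392399 - I*sqrt(294763)/23392399)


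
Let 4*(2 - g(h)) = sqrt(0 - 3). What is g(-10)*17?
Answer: 34 - 17*I*sqrt(3)/4 ≈ 34.0 - 7.3612*I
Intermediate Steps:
g(h) = 2 - I*sqrt(3)/4 (g(h) = 2 - sqrt(0 - 3)/4 = 2 - I*sqrt(3)/4)
g(-10)*17 = (2 - I*sqrt(3)/4)*17 = 34 - 17*I*sqrt(3)/4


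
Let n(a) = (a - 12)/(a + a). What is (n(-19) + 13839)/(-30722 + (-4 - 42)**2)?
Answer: -525913/1087028 ≈ -0.48381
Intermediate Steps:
n(a) = (-12 + a)/(2*a) (n(a) = (-12 + a)/((2*a)) = (-12 + a)*(1/(2*a)) = (-12 + a)/(2*a))
(n(-19) + 13839)/(-30722 + (-4 - 42)**2) = ((1/2)*(-12 - 19)/(-19) + 13839)/(-30722 + (-4 - 42)**2) = ((1/2)*(-1/19)*(-31) + 13839)/(-30722 + (-46)**2) = (31/38 + 13839)/(-30722 + 2116) = (525913/38)/(-28606) = (525913/38)*(-1/28606) = -525913/1087028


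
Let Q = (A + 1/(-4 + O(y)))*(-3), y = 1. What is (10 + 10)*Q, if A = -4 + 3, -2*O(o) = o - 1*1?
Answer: 75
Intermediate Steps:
O(o) = ½ - o/2 (O(o) = -(o - 1*1)/2 = -(o - 1)/2 = -(-1 + o)/2 = ½ - o/2)
A = -1
Q = 15/4 (Q = (-1 + 1/(-4 + (½ - ½*1)))*(-3) = (-1 + 1/(-4 + (½ - ½)))*(-3) = (-1 + 1/(-4 + 0))*(-3) = (-1 + 1/(-4))*(-3) = (-1 - ¼)*(-3) = -5/4*(-3) = 15/4 ≈ 3.7500)
(10 + 10)*Q = (10 + 10)*(15/4) = 20*(15/4) = 75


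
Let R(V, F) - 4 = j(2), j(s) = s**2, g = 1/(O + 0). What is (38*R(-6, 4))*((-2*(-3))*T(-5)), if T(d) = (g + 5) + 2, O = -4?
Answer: 12312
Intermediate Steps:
g = -1/4 (g = 1/(-4 + 0) = 1/(-4) = -1/4 ≈ -0.25000)
R(V, F) = 8 (R(V, F) = 4 + 2**2 = 4 + 4 = 8)
T(d) = 27/4 (T(d) = (-1/4 + 5) + 2 = 19/4 + 2 = 27/4)
(38*R(-6, 4))*((-2*(-3))*T(-5)) = (38*8)*(-2*(-3)*(27/4)) = 304*(6*(27/4)) = 304*(81/2) = 12312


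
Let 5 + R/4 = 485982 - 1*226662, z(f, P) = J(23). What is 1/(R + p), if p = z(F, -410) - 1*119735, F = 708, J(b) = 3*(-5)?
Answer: 1/917510 ≈ 1.0899e-6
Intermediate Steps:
J(b) = -15
z(f, P) = -15
R = 1037260 (R = -20 + 4*(485982 - 1*226662) = -20 + 4*(485982 - 226662) = -20 + 4*259320 = -20 + 1037280 = 1037260)
p = -119750 (p = -15 - 1*119735 = -15 - 119735 = -119750)
1/(R + p) = 1/(1037260 - 119750) = 1/917510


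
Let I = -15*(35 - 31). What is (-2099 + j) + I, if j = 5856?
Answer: 3697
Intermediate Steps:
I = -60 (I = -15*4 = -60)
(-2099 + j) + I = (-2099 + 5856) - 60 = 3757 - 60 = 3697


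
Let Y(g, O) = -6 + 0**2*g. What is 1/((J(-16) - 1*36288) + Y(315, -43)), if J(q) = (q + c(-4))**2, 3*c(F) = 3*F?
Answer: -1/35894 ≈ -2.7860e-5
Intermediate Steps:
c(F) = F (c(F) = (3*F)/3 = F)
Y(g, O) = -6 (Y(g, O) = -6 + 0*g = -6 + 0 = -6)
J(q) = (-4 + q)**2 (J(q) = (q - 4)**2 = (-4 + q)**2)
1/((J(-16) - 1*36288) + Y(315, -43)) = 1/(((-4 - 16)**2 - 1*36288) - 6) = 1/(((-20)**2 - 36288) - 6) = 1/((400 - 36288) - 6) = 1/(-35888 - 6) = 1/(-35894) = -1/35894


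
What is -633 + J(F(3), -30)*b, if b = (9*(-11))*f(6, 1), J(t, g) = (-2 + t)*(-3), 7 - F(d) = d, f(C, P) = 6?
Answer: 2931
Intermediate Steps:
F(d) = 7 - d
J(t, g) = 6 - 3*t
b = -594 (b = (9*(-11))*6 = -99*6 = -594)
-633 + J(F(3), -30)*b = -633 + (6 - 3*(7 - 1*3))*(-594) = -633 + (6 - 3*(7 - 3))*(-594) = -633 + (6 - 3*4)*(-594) = -633 + (6 - 12)*(-594) = -633 - 6*(-594) = -633 + 3564 = 2931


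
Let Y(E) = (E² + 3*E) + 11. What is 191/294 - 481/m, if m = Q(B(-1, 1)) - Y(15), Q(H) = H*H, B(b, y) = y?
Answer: 13921/5880 ≈ 2.3675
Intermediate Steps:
Q(H) = H²
Y(E) = 11 + E² + 3*E
m = -280 (m = 1² - (11 + 15² + 3*15) = 1 - (11 + 225 + 45) = 1 - 1*281 = 1 - 281 = -280)
191/294 - 481/m = 191/294 - 481/(-280) = 191*(1/294) - 481*(-1/280) = 191/294 + 481/280 = 13921/5880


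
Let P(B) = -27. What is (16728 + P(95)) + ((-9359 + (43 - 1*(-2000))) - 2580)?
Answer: 6805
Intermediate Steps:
(16728 + P(95)) + ((-9359 + (43 - 1*(-2000))) - 2580) = (16728 - 27) + ((-9359 + (43 - 1*(-2000))) - 2580) = 16701 + ((-9359 + (43 + 2000)) - 2580) = 16701 + ((-9359 + 2043) - 2580) = 16701 + (-7316 - 2580) = 16701 - 9896 = 6805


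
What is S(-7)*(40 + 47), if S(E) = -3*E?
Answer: 1827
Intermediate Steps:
S(-7)*(40 + 47) = (-3*(-7))*(40 + 47) = 21*87 = 1827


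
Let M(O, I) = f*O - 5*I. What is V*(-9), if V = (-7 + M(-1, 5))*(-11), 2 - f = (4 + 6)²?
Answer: 6534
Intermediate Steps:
f = -98 (f = 2 - (4 + 6)² = 2 - 1*10² = 2 - 1*100 = 2 - 100 = -98)
M(O, I) = -98*O - 5*I
V = -726 (V = (-7 + (-98*(-1) - 5*5))*(-11) = (-7 + (98 - 25))*(-11) = (-7 + 73)*(-11) = 66*(-11) = -726)
V*(-9) = -726*(-9) = 6534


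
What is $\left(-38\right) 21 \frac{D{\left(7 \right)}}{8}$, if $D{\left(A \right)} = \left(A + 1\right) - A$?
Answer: $- \frac{399}{4} \approx -99.75$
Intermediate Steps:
$D{\left(A \right)} = 1$ ($D{\left(A \right)} = \left(1 + A\right) - A = 1$)
$\left(-38\right) 21 \frac{D{\left(7 \right)}}{8} = \left(-38\right) 21 \cdot 1 \cdot \frac{1}{8} = - 798 \cdot 1 \cdot \frac{1}{8} = \left(-798\right) \frac{1}{8} = - \frac{399}{4}$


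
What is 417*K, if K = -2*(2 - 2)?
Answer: 0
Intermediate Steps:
K = 0 (K = -2*0 = 0)
417*K = 417*0 = 0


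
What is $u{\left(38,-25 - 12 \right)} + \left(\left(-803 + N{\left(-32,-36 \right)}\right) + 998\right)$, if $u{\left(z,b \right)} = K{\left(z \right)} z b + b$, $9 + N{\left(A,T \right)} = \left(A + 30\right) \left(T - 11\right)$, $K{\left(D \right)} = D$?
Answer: $-53185$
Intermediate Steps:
$N{\left(A,T \right)} = -9 + \left(-11 + T\right) \left(30 + A\right)$ ($N{\left(A,T \right)} = -9 + \left(A + 30\right) \left(T - 11\right) = -9 + \left(30 + A\right) \left(-11 + T\right) = -9 + \left(-11 + T\right) \left(30 + A\right)$)
$u{\left(z,b \right)} = b + b z^{2}$ ($u{\left(z,b \right)} = z z b + b = z^{2} b + b = b z^{2} + b = b + b z^{2}$)
$u{\left(38,-25 - 12 \right)} + \left(\left(-803 + N{\left(-32,-36 \right)}\right) + 998\right) = \left(-25 - 12\right) \left(1 + 38^{2}\right) + \left(\left(-803 - -85\right) + 998\right) = \left(-25 - 12\right) \left(1 + 1444\right) + \left(\left(-803 + \left(-339 + 352 - 1080 + 1152\right)\right) + 998\right) = \left(-37\right) 1445 + \left(\left(-803 + 85\right) + 998\right) = -53465 + \left(-718 + 998\right) = -53465 + 280 = -53185$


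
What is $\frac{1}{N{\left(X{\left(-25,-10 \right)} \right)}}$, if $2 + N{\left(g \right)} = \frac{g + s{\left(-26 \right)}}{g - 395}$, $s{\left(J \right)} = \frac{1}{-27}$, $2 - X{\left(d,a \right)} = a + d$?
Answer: $- \frac{4833}{10165} \approx -0.47545$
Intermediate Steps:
$X{\left(d,a \right)} = 2 - a - d$ ($X{\left(d,a \right)} = 2 - \left(a + d\right) = 2 - a - d$)
$s{\left(J \right)} = - \frac{1}{27}$
$N{\left(g \right)} = -2 + \frac{- \frac{1}{27} + g}{-395 + g}$ ($N{\left(g \right)} = -2 + \frac{g - \frac{1}{27}}{g - 395} = -2 + \frac{- \frac{1}{27} + g}{-395 + g}$)
$\frac{1}{N{\left(X{\left(-25,-10 \right)} \right)}} = \frac{1}{\frac{1}{-395 - -37} \left(\frac{21329}{27} - \left(2 - -10 - -25\right)\right)} = \frac{1}{\frac{1}{-395 + \left(2 + 10 + 25\right)} \left(\frac{21329}{27} - \left(2 + 10 + 25\right)\right)} = \frac{1}{\frac{1}{-395 + 37} \left(\frac{21329}{27} - 37\right)} = \frac{1}{\frac{1}{-358} \left(\frac{21329}{27} - 37\right)} = \frac{1}{\left(- \frac{1}{358}\right) \frac{20330}{27}} = \frac{1}{- \frac{10165}{4833}} = - \frac{4833}{10165}$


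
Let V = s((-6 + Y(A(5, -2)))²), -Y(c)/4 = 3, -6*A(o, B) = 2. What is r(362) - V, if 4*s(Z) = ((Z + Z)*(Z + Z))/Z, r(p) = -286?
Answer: -610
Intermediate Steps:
A(o, B) = -⅓ (A(o, B) = -⅙*2 = -⅓)
Y(c) = -12 (Y(c) = -4*3 = -12)
s(Z) = Z (s(Z) = (((Z + Z)*(Z + Z))/Z)/4 = (((2*Z)*(2*Z))/Z)/4 = ((4*Z²)/Z)/4 = (4*Z)/4 = Z)
V = 324 (V = (-6 - 12)² = (-18)² = 324)
r(362) - V = -286 - 1*324 = -286 - 324 = -610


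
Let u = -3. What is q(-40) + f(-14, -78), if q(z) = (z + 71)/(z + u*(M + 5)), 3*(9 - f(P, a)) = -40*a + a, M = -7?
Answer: -34201/34 ≈ -1005.9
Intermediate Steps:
f(P, a) = 9 + 13*a (f(P, a) = 9 - (-40*a + a)/3 = 9 - (-13)*a = 9 + 13*a)
q(z) = (71 + z)/(6 + z) (q(z) = (z + 71)/(z - 3*(-7 + 5)) = (71 + z)/(z - 3*(-2)) = (71 + z)/(z + 6) = (71 + z)/(6 + z))
q(-40) + f(-14, -78) = (71 - 40)/(6 - 40) + (9 + 13*(-78)) = 31/(-34) + (9 - 1014) = -1/34*31 - 1005 = -31/34 - 1005 = -34201/34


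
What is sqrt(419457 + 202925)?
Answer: sqrt(622382) ≈ 788.91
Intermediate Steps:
sqrt(419457 + 202925) = sqrt(622382)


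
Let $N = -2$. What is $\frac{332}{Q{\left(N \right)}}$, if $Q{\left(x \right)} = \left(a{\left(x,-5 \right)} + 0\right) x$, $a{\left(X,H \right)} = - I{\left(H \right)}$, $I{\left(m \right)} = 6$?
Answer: $\frac{83}{3} \approx 27.667$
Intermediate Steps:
$a{\left(X,H \right)} = -6$ ($a{\left(X,H \right)} = \left(-1\right) 6 = -6$)
$Q{\left(x \right)} = - 6 x$ ($Q{\left(x \right)} = \left(-6 + 0\right) x = - 6 x$)
$\frac{332}{Q{\left(N \right)}} = \frac{332}{\left(-6\right) \left(-2\right)} = \frac{332}{12} = 332 \cdot \frac{1}{12} = \frac{83}{3}$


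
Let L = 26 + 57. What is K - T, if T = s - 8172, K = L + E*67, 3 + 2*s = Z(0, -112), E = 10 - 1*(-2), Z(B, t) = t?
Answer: 18233/2 ≈ 9116.5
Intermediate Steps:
E = 12 (E = 10 + 2 = 12)
L = 83
s = -115/2 (s = -3/2 + (½)*(-112) = -3/2 - 56 = -115/2 ≈ -57.500)
K = 887 (K = 83 + 12*67 = 83 + 804 = 887)
T = -16459/2 (T = -115/2 - 8172 = -16459/2 ≈ -8229.5)
K - T = 887 - 1*(-16459/2) = 887 + 16459/2 = 18233/2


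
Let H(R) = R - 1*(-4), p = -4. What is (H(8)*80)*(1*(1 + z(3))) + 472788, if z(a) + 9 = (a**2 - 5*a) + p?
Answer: 455508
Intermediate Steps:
H(R) = 4 + R (H(R) = R + 4 = 4 + R)
z(a) = -13 + a**2 - 5*a (z(a) = -9 + ((a**2 - 5*a) - 4) = -9 + (-4 + a**2 - 5*a) = -13 + a**2 - 5*a)
(H(8)*80)*(1*(1 + z(3))) + 472788 = ((4 + 8)*80)*(1*(1 + (-13 + 3**2 - 5*3))) + 472788 = (12*80)*(1*(1 + (-13 + 9 - 15))) + 472788 = 960*(1*(1 - 19)) + 472788 = 960*(1*(-18)) + 472788 = 960*(-18) + 472788 = -17280 + 472788 = 455508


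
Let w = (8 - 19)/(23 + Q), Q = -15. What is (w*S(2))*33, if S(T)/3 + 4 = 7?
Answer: -3267/8 ≈ -408.38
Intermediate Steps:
S(T) = 9 (S(T) = -12 + 3*7 = -12 + 21 = 9)
w = -11/8 (w = (8 - 19)/(23 - 15) = -11/8 ≈ -1.3750)
(w*S(2))*33 = -11/8*9*33 = -99/8*33 = -3267/8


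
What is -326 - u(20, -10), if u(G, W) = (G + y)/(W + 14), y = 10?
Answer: -667/2 ≈ -333.50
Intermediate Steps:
u(G, W) = (10 + G)/(14 + W) (u(G, W) = (G + 10)/(W + 14) = (10 + G)/(14 + W))
-326 - u(20, -10) = -326 - (10 + 20)/(14 - 10) = -326 - 30/4 = -326 - 1*15/2 = -326 - 15/2 = -667/2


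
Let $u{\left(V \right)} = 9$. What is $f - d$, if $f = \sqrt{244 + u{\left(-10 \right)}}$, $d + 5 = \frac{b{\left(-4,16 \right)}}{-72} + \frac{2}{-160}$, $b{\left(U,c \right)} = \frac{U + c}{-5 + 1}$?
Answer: $\frac{1193}{240} + \sqrt{253} \approx 20.877$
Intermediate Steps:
$b{\left(U,c \right)} = - \frac{U}{4} - \frac{c}{4}$ ($b{\left(U,c \right)} = \frac{U + c}{-4} = \left(U + c\right) \left(- \frac{1}{4}\right) = - \frac{U}{4} - \frac{c}{4}$)
$d = - \frac{1193}{240}$ ($d = -5 + \left(\frac{\left(- \frac{1}{4}\right) \left(-4\right) - 4}{-72} + \frac{2}{-160}\right) = -5 + \left(\left(1 - 4\right) \left(- \frac{1}{72}\right) + 2 \left(- \frac{1}{160}\right)\right) = -5 - - \frac{7}{240} = -5 + \left(\frac{1}{24} - \frac{1}{80}\right) = -5 + \frac{7}{240} = - \frac{1193}{240} \approx -4.9708$)
$f = \sqrt{253}$ ($f = \sqrt{244 + 9} = \sqrt{253} \approx 15.906$)
$f - d = \sqrt{253} - - \frac{1193}{240} = \sqrt{253} + \frac{1193}{240} = \frac{1193}{240} + \sqrt{253}$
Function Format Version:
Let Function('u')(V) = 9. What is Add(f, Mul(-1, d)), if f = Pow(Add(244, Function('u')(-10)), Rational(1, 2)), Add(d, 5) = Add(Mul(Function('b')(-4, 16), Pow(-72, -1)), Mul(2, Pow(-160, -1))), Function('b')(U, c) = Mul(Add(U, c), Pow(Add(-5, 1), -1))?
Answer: Add(Rational(1193, 240), Pow(253, Rational(1, 2))) ≈ 20.877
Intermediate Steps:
Function('b')(U, c) = Add(Mul(Rational(-1, 4), U), Mul(Rational(-1, 4), c)) (Function('b')(U, c) = Mul(Add(U, c), Pow(-4, -1)) = Mul(Add(U, c), Rational(-1, 4)) = Add(Mul(Rational(-1, 4), U), Mul(Rational(-1, 4), c)))
d = Rational(-1193, 240) (d = Add(-5, Add(Mul(Add(Mul(Rational(-1, 4), -4), Mul(Rational(-1, 4), 16)), Pow(-72, -1)), Mul(2, Pow(-160, -1)))) = Add(-5, Add(Mul(Add(1, -4), Rational(-1, 72)), Mul(2, Rational(-1, 160)))) = Add(-5, Add(Mul(-3, Rational(-1, 72)), Rational(-1, 80))) = Add(-5, Add(Rational(1, 24), Rational(-1, 80))) = Add(-5, Rational(7, 240)) = Rational(-1193, 240) ≈ -4.9708)
f = Pow(253, Rational(1, 2)) (f = Pow(Add(244, 9), Rational(1, 2)) = Pow(253, Rational(1, 2)) ≈ 15.906)
Add(f, Mul(-1, d)) = Add(Pow(253, Rational(1, 2)), Mul(-1, Rational(-1193, 240))) = Add(Pow(253, Rational(1, 2)), Rational(1193, 240)) = Add(Rational(1193, 240), Pow(253, Rational(1, 2)))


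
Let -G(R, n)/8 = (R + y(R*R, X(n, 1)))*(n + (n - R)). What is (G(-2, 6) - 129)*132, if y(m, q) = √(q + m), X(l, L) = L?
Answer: 12540 - 14784*√5 ≈ -20518.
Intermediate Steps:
y(m, q) = √(m + q)
G(R, n) = -8*(R + √(1 + R²))*(-R + 2*n) (G(R, n) = -8*(R + √(R*R + 1))*(n + (n - R)) = -8*(R + √(R² + 1))*(-R + 2*n) = -8*(R + √(1 + R²))*(-R + 2*n))
(G(-2, 6) - 129)*132 = ((8*(-2)² - 16*(-2)*6 - 16*6*√(1 + (-2)²) + 8*(-2)*√(1 + (-2)²)) - 129)*132 = ((8*4 + 192 - 16*6*√(1 + 4) + 8*(-2)*√(1 + 4)) - 129)*132 = ((32 + 192 - 16*6*√5 + 8*(-2)*√5) - 129)*132 = ((32 + 192 - 96*√5 - 16*√5) - 129)*132 = ((224 - 112*√5) - 129)*132 = (95 - 112*√5)*132 = 12540 - 14784*√5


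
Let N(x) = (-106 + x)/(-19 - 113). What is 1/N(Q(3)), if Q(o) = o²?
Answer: 132/97 ≈ 1.3608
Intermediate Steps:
N(x) = 53/66 - x/132 (N(x) = (-106 + x)/(-132) = (-106 + x)*(-1/132) = 53/66 - x/132)
1/N(Q(3)) = 1/(53/66 - 1/132*3²) = 1/(53/66 - 1/132*9) = 1/(53/66 - 3/44) = 1/(97/132) = 132/97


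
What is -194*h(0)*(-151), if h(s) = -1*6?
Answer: -175764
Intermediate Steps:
h(s) = -6
-194*h(0)*(-151) = -194*(-6)*(-151) = 1164*(-151) = -175764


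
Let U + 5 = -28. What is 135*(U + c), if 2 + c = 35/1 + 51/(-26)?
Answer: -6885/26 ≈ -264.81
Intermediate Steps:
U = -33 (U = -5 - 28 = -33)
c = 807/26 (c = -2 + (35/1 + 51/(-26)) = -2 + (35*1 + 51*(-1/26)) = -2 + (35 - 51/26) = -2 + 859/26 = 807/26 ≈ 31.038)
135*(U + c) = 135*(-33 + 807/26) = 135*(-51/26) = -6885/26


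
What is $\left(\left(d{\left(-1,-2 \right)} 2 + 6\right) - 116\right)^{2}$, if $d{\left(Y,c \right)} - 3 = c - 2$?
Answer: $12544$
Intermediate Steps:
$d{\left(Y,c \right)} = 1 + c$ ($d{\left(Y,c \right)} = 3 + \left(c - 2\right) = 3 + \left(-2 + c\right) = 1 + c$)
$\left(\left(d{\left(-1,-2 \right)} 2 + 6\right) - 116\right)^{2} = \left(\left(\left(1 - 2\right) 2 + 6\right) - 116\right)^{2} = \left(\left(\left(-1\right) 2 + 6\right) - 116\right)^{2} = \left(\left(-2 + 6\right) - 116\right)^{2} = \left(4 - 116\right)^{2} = \left(-112\right)^{2} = 12544$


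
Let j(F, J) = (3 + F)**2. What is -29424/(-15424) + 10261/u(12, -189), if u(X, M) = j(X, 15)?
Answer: 10305379/216900 ≈ 47.512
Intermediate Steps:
u(X, M) = (3 + X)**2
-29424/(-15424) + 10261/u(12, -189) = -29424/(-15424) + 10261/((3 + 12)**2) = -29424*(-1/15424) + 10261/(15**2) = 1839/964 + 10261/225 = 10305379/216900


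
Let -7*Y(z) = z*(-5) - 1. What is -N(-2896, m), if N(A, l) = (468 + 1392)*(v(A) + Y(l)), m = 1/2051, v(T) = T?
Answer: 77331017760/14357 ≈ 5.3863e+6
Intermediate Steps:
m = 1/2051 ≈ 0.00048757
Y(z) = ⅐ + 5*z/7 (Y(z) = -(z*(-5) - 1)/7 = -(-5*z - 1)/7 = -(-1 - 5*z)/7 = ⅐ + 5*z/7)
N(A, l) = 1860/7 + 1860*A + 9300*l/7 (N(A, l) = (468 + 1392)*(A + (⅐ + 5*l/7)) = 1860*(⅐ + A + 5*l/7) = 1860/7 + 1860*A + 9300*l/7)
-N(-2896, m) = -(1860/7 + 1860*(-2896) + (9300/7)*(1/2051)) = -(1860/7 - 5386560 + 9300/14357) = -1*(-77331017760/14357) = 77331017760/14357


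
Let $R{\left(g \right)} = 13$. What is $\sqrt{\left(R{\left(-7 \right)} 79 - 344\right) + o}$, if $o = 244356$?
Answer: $\sqrt{245039} \approx 495.01$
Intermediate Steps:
$\sqrt{\left(R{\left(-7 \right)} 79 - 344\right) + o} = \sqrt{\left(13 \cdot 79 - 344\right) + 244356} = \sqrt{\left(1027 - 344\right) + 244356} = \sqrt{683 + 244356} = \sqrt{245039}$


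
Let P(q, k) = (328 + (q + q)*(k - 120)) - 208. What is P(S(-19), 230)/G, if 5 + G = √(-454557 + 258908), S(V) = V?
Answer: 10150/97837 + 2030*I*√195649/97837 ≈ 0.10374 + 9.1777*I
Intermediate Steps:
G = -5 + I*√195649 (G = -5 + √(-454557 + 258908) = -5 + √(-195649) = -5 + I*√195649 ≈ -5.0 + 442.32*I)
P(q, k) = 120 + 2*q*(-120 + k) (P(q, k) = (328 + (2*q)*(-120 + k)) - 208 = (328 + 2*q*(-120 + k)) - 208 = 120 + 2*q*(-120 + k))
P(S(-19), 230)/G = (120 - 240*(-19) + 2*230*(-19))/(-5 + I*√195649) = (120 + 4560 - 8740)/(-5 + I*√195649) = -4060/(-5 + I*√195649)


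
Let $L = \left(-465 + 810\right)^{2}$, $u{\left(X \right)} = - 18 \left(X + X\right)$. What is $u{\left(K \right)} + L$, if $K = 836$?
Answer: $88929$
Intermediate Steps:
$u{\left(X \right)} = - 36 X$ ($u{\left(X \right)} = - 18 \cdot 2 X = - 36 X$)
$L = 119025$ ($L = 345^{2} = 119025$)
$u{\left(K \right)} + L = \left(-36\right) 836 + 119025 = -30096 + 119025 = 88929$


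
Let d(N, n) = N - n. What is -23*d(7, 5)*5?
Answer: -230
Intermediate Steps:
-23*d(7, 5)*5 = -23*(7 - 1*5)*5 = -23*(7 - 5)*5 = -23*2*5 = -46*5 = -230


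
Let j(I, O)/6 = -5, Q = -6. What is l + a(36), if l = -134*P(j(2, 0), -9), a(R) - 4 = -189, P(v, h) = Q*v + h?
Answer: -23099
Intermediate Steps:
j(I, O) = -30 (j(I, O) = 6*(-5) = -30)
P(v, h) = h - 6*v (P(v, h) = -6*v + h = h - 6*v)
a(R) = -185 (a(R) = 4 - 189 = -185)
l = -22914 (l = -134*(-9 - 6*(-30)) = -134*(-9 + 180) = -134*171 = -22914)
l + a(36) = -22914 - 185 = -23099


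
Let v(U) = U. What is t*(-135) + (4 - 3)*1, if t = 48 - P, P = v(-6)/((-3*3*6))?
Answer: -6464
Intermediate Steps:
P = 1/9 (P = -6/(-3*3*6) = -6/((-9*6)) = -6/(-54) = -6*(-1/54) = 1/9 ≈ 0.11111)
t = 431/9 (t = 48 - 1*1/9 = 48 - 1/9 = 431/9 ≈ 47.889)
t*(-135) + (4 - 3)*1 = (431/9)*(-135) + (4 - 3)*1 = -6465 + 1*1 = -6465 + 1 = -6464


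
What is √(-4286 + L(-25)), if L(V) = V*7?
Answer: I*√4461 ≈ 66.791*I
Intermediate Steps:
L(V) = 7*V
√(-4286 + L(-25)) = √(-4286 + 7*(-25)) = √(-4286 - 175) = √(-4461) = I*√4461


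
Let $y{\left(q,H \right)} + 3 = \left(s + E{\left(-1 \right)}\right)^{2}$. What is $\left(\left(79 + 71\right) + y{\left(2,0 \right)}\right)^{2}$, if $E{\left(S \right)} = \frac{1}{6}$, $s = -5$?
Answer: $\frac{37613689}{1296} \approx 29023.0$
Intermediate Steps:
$E{\left(S \right)} = \frac{1}{6}$
$y{\left(q,H \right)} = \frac{733}{36}$ ($y{\left(q,H \right)} = -3 + \left(-5 + \frac{1}{6}\right)^{2} = -3 + \left(- \frac{29}{6}\right)^{2} = -3 + \frac{841}{36} = \frac{733}{36}$)
$\left(\left(79 + 71\right) + y{\left(2,0 \right)}\right)^{2} = \left(\left(79 + 71\right) + \frac{733}{36}\right)^{2} = \left(150 + \frac{733}{36}\right)^{2} = \left(\frac{6133}{36}\right)^{2} = \frac{37613689}{1296}$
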